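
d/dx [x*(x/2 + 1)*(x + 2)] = (x/2 + 1)*(3*x + 2)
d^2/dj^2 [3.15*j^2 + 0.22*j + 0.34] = 6.30000000000000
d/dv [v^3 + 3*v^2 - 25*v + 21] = 3*v^2 + 6*v - 25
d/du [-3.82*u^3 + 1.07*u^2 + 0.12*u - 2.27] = -11.46*u^2 + 2.14*u + 0.12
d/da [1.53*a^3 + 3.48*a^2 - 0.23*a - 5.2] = 4.59*a^2 + 6.96*a - 0.23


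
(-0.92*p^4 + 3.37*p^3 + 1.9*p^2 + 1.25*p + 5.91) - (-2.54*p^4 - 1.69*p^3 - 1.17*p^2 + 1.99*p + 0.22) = 1.62*p^4 + 5.06*p^3 + 3.07*p^2 - 0.74*p + 5.69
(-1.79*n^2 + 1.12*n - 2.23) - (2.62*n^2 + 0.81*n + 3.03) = -4.41*n^2 + 0.31*n - 5.26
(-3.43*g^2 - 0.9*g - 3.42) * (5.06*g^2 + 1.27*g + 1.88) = -17.3558*g^4 - 8.9101*g^3 - 24.8966*g^2 - 6.0354*g - 6.4296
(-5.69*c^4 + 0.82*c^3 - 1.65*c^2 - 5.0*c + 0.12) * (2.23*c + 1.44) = -12.6887*c^5 - 6.365*c^4 - 2.4987*c^3 - 13.526*c^2 - 6.9324*c + 0.1728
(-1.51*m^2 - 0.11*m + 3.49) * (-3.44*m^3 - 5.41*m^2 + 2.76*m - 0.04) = 5.1944*m^5 + 8.5475*m^4 - 15.5781*m^3 - 19.1241*m^2 + 9.6368*m - 0.1396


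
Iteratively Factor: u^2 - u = (u - 1)*(u)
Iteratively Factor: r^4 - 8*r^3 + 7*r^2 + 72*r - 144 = (r - 4)*(r^3 - 4*r^2 - 9*r + 36) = (r - 4)^2*(r^2 - 9) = (r - 4)^2*(r + 3)*(r - 3)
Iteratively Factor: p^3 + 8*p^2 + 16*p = (p + 4)*(p^2 + 4*p) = (p + 4)^2*(p)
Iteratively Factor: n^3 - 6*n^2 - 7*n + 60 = (n - 5)*(n^2 - n - 12) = (n - 5)*(n + 3)*(n - 4)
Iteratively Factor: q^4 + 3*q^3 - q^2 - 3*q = (q + 1)*(q^3 + 2*q^2 - 3*q) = (q - 1)*(q + 1)*(q^2 + 3*q) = q*(q - 1)*(q + 1)*(q + 3)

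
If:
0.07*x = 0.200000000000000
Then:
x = 2.86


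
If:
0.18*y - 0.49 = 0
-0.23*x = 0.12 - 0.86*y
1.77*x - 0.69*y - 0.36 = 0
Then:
No Solution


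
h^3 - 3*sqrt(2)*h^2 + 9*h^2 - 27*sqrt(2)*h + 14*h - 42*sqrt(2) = (h + 2)*(h + 7)*(h - 3*sqrt(2))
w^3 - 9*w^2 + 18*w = w*(w - 6)*(w - 3)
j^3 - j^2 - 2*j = j*(j - 2)*(j + 1)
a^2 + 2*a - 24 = (a - 4)*(a + 6)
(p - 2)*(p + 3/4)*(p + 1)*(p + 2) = p^4 + 7*p^3/4 - 13*p^2/4 - 7*p - 3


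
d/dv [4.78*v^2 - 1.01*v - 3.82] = 9.56*v - 1.01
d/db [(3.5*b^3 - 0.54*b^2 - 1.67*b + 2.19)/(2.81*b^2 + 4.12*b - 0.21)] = (9.835*b^4 + 28.84*b^3 + 0.2629*b^2 - 12.081*b - 8.6721)/(7.8961*b^4 + 23.1544*b^3 + 15.7942*b^2 - 1.7304*b + 0.0441)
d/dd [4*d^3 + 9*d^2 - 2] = 6*d*(2*d + 3)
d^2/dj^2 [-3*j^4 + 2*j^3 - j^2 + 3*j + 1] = -36*j^2 + 12*j - 2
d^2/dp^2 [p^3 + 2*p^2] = 6*p + 4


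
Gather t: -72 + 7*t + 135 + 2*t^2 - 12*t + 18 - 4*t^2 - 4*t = -2*t^2 - 9*t + 81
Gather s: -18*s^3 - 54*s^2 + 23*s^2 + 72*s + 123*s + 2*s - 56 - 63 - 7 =-18*s^3 - 31*s^2 + 197*s - 126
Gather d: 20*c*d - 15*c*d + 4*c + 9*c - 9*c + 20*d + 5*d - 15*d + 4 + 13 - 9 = 4*c + d*(5*c + 10) + 8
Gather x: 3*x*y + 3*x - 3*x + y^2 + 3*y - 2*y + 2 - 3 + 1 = 3*x*y + y^2 + y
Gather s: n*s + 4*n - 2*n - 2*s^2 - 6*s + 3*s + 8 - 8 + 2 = 2*n - 2*s^2 + s*(n - 3) + 2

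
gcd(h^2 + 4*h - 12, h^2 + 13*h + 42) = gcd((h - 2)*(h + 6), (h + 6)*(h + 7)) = h + 6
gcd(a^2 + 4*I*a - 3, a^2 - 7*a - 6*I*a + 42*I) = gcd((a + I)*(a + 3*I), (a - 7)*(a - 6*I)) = 1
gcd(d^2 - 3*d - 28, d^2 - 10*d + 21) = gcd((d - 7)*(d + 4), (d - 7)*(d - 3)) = d - 7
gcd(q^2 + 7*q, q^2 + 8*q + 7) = q + 7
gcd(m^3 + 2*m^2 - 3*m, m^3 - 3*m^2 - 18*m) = m^2 + 3*m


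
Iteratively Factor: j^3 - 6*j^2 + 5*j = (j - 1)*(j^2 - 5*j) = (j - 5)*(j - 1)*(j)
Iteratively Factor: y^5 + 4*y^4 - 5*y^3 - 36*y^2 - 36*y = (y - 3)*(y^4 + 7*y^3 + 16*y^2 + 12*y) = y*(y - 3)*(y^3 + 7*y^2 + 16*y + 12) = y*(y - 3)*(y + 2)*(y^2 + 5*y + 6) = y*(y - 3)*(y + 2)*(y + 3)*(y + 2)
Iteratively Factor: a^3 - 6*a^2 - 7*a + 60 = (a - 4)*(a^2 - 2*a - 15) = (a - 4)*(a + 3)*(a - 5)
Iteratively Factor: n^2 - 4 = (n - 2)*(n + 2)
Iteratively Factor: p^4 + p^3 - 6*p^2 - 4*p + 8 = (p + 2)*(p^3 - p^2 - 4*p + 4) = (p - 2)*(p + 2)*(p^2 + p - 2) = (p - 2)*(p + 2)^2*(p - 1)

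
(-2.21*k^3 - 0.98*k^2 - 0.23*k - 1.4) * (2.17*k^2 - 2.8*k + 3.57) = -4.7957*k^5 + 4.0614*k^4 - 5.6448*k^3 - 5.8926*k^2 + 3.0989*k - 4.998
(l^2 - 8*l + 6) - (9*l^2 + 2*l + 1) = -8*l^2 - 10*l + 5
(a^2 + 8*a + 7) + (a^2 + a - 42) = 2*a^2 + 9*a - 35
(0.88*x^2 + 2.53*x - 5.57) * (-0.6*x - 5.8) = -0.528*x^3 - 6.622*x^2 - 11.332*x + 32.306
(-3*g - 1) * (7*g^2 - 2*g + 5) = -21*g^3 - g^2 - 13*g - 5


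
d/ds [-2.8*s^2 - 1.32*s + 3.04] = -5.6*s - 1.32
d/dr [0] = 0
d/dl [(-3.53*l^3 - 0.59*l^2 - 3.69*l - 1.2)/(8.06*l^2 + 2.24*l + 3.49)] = (-28.4518*l^4 - 15.8144*l^3 - 8.5393*l^2 + 15.2258*l - 10.1901)/(64.9636*l^4 + 36.1088*l^3 + 61.2764*l^2 + 15.6352*l + 12.1801)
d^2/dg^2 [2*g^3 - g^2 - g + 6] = 12*g - 2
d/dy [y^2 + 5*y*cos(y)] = -5*y*sin(y) + 2*y + 5*cos(y)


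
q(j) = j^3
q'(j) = 3*j^2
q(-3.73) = -51.90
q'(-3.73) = 41.74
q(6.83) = 318.61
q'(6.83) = 139.95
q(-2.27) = -11.70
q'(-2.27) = 15.46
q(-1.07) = -1.23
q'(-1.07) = 3.43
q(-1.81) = -5.93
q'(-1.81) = 9.83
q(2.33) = 12.65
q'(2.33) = 16.29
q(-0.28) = -0.02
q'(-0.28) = 0.24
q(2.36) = 13.14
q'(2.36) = 16.71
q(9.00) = 729.00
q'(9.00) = 243.00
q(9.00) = 729.00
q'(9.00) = 243.00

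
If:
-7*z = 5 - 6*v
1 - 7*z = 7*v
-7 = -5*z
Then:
No Solution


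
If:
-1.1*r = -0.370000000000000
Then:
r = 0.34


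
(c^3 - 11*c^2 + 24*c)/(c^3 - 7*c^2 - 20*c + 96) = c/(c + 4)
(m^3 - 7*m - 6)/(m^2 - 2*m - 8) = (m^2 - 2*m - 3)/(m - 4)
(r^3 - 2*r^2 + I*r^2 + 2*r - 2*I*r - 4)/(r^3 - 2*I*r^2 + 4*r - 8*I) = (r^2 - r*(2 + I) + 2*I)/(r^2 - 4*I*r - 4)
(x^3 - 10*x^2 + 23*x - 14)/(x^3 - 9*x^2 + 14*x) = (x - 1)/x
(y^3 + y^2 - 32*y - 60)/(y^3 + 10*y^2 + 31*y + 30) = (y - 6)/(y + 3)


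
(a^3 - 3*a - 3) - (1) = a^3 - 3*a - 4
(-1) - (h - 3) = 2 - h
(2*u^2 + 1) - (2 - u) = 2*u^2 + u - 1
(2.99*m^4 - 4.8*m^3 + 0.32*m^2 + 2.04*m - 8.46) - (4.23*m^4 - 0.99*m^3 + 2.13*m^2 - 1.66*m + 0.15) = -1.24*m^4 - 3.81*m^3 - 1.81*m^2 + 3.7*m - 8.61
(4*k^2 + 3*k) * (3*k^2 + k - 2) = 12*k^4 + 13*k^3 - 5*k^2 - 6*k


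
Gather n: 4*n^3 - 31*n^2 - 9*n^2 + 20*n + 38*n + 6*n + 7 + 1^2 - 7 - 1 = 4*n^3 - 40*n^2 + 64*n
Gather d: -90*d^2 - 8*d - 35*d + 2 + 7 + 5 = -90*d^2 - 43*d + 14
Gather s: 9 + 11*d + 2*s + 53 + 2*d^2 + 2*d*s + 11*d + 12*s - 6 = 2*d^2 + 22*d + s*(2*d + 14) + 56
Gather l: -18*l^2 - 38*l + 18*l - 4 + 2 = -18*l^2 - 20*l - 2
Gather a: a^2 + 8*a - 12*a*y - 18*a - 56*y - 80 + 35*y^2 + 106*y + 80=a^2 + a*(-12*y - 10) + 35*y^2 + 50*y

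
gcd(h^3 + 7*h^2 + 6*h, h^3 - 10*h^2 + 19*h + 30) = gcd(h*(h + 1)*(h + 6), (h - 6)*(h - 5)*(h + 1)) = h + 1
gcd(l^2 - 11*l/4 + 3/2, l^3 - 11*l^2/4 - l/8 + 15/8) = 1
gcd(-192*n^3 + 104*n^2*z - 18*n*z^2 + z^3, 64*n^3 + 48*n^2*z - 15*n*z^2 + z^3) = -8*n + z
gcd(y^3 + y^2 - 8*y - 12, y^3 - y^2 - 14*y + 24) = y - 3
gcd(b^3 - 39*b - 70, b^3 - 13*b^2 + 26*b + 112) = b^2 - 5*b - 14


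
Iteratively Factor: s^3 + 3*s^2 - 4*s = (s - 1)*(s^2 + 4*s) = (s - 1)*(s + 4)*(s)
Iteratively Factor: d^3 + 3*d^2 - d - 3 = (d + 1)*(d^2 + 2*d - 3) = (d + 1)*(d + 3)*(d - 1)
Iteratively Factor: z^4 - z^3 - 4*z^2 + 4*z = (z)*(z^3 - z^2 - 4*z + 4) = z*(z + 2)*(z^2 - 3*z + 2) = z*(z - 2)*(z + 2)*(z - 1)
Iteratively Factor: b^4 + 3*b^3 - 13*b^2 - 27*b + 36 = (b - 3)*(b^3 + 6*b^2 + 5*b - 12) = (b - 3)*(b - 1)*(b^2 + 7*b + 12) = (b - 3)*(b - 1)*(b + 3)*(b + 4)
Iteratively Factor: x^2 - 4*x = (x)*(x - 4)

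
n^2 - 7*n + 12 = (n - 4)*(n - 3)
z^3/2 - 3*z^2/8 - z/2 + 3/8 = (z/2 + 1/2)*(z - 1)*(z - 3/4)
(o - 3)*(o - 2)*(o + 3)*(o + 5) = o^4 + 3*o^3 - 19*o^2 - 27*o + 90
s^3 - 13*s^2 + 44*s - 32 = (s - 8)*(s - 4)*(s - 1)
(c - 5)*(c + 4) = c^2 - c - 20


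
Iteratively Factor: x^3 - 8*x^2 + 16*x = (x - 4)*(x^2 - 4*x) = (x - 4)^2*(x)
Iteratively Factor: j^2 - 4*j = (j)*(j - 4)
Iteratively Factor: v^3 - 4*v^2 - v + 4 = (v + 1)*(v^2 - 5*v + 4) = (v - 1)*(v + 1)*(v - 4)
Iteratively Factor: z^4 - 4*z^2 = (z)*(z^3 - 4*z) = z*(z + 2)*(z^2 - 2*z) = z*(z - 2)*(z + 2)*(z)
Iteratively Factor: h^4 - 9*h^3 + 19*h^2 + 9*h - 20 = (h - 5)*(h^3 - 4*h^2 - h + 4) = (h - 5)*(h - 4)*(h^2 - 1) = (h - 5)*(h - 4)*(h + 1)*(h - 1)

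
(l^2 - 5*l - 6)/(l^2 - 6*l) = (l + 1)/l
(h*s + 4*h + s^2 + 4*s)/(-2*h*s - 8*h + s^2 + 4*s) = (h + s)/(-2*h + s)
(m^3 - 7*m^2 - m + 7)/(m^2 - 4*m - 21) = (m^2 - 1)/(m + 3)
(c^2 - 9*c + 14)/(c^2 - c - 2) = (c - 7)/(c + 1)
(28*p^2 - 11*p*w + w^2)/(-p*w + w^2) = (-28*p^2 + 11*p*w - w^2)/(w*(p - w))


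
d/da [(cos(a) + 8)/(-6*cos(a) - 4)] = -11*sin(a)/(3*cos(a) + 2)^2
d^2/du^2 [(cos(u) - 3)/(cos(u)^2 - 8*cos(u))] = (-(cos(u) - 8)^2*cos(u)^3 + 2*(cos(u) - 8)*(12*cos(u) - 9*cos(2*u) + cos(3*u) + 2)*cos(u) + 8*(cos(u) - 4)^2*(cos(u) - 3)*sin(u)^2)/((cos(u) - 8)^3*cos(u)^3)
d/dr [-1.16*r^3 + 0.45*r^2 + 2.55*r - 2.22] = -3.48*r^2 + 0.9*r + 2.55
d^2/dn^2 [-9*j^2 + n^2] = 2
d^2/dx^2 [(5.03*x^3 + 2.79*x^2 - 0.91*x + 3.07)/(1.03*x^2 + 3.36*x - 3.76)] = (5.6843418860808e-14*x^4 + 131.291642*x^3 - 296.909598*x^2 + 469.275216*x + 148.991792)/(1.092727*x^6 + 10.693872*x^5 + 22.917912*x^4 - 40.142592*x^3 - 83.661504*x^2 + 142.507008*x - 53.157376)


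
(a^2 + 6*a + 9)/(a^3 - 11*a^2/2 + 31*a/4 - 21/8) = 8*(a^2 + 6*a + 9)/(8*a^3 - 44*a^2 + 62*a - 21)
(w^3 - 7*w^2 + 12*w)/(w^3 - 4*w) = (w^2 - 7*w + 12)/(w^2 - 4)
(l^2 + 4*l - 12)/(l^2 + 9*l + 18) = (l - 2)/(l + 3)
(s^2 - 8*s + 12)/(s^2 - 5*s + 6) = (s - 6)/(s - 3)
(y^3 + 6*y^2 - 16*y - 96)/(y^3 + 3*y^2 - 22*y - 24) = (y + 4)/(y + 1)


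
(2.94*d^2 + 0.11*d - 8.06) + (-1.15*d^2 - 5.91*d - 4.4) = 1.79*d^2 - 5.8*d - 12.46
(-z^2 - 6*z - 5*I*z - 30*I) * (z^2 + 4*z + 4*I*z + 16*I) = -z^4 - 10*z^3 - 9*I*z^3 - 4*z^2 - 90*I*z^2 + 200*z - 216*I*z + 480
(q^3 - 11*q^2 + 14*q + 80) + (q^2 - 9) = q^3 - 10*q^2 + 14*q + 71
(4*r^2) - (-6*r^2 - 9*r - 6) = 10*r^2 + 9*r + 6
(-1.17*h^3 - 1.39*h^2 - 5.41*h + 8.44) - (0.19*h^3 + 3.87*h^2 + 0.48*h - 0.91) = -1.36*h^3 - 5.26*h^2 - 5.89*h + 9.35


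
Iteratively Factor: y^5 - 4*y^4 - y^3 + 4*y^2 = (y - 4)*(y^4 - y^2) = (y - 4)*(y - 1)*(y^3 + y^2) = y*(y - 4)*(y - 1)*(y^2 + y) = y*(y - 4)*(y - 1)*(y + 1)*(y)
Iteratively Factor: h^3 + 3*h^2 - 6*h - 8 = (h + 4)*(h^2 - h - 2) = (h + 1)*(h + 4)*(h - 2)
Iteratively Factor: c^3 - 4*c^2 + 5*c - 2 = (c - 2)*(c^2 - 2*c + 1) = (c - 2)*(c - 1)*(c - 1)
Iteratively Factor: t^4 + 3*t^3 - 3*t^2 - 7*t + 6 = (t + 2)*(t^3 + t^2 - 5*t + 3) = (t - 1)*(t + 2)*(t^2 + 2*t - 3) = (t - 1)^2*(t + 2)*(t + 3)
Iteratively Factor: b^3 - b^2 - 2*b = (b)*(b^2 - b - 2) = b*(b + 1)*(b - 2)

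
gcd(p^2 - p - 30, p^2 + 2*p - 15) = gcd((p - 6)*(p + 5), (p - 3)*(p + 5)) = p + 5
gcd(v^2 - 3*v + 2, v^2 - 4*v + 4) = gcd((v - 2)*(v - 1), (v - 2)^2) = v - 2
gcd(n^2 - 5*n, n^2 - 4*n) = n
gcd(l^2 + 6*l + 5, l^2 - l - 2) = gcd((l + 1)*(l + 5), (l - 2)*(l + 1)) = l + 1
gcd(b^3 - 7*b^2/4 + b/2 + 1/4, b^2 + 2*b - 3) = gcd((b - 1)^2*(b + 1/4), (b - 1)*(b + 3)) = b - 1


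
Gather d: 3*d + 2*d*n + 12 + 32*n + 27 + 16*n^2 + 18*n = d*(2*n + 3) + 16*n^2 + 50*n + 39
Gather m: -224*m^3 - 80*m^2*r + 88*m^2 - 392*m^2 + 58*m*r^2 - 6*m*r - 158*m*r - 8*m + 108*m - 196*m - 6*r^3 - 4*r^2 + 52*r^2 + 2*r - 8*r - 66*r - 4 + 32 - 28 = -224*m^3 + m^2*(-80*r - 304) + m*(58*r^2 - 164*r - 96) - 6*r^3 + 48*r^2 - 72*r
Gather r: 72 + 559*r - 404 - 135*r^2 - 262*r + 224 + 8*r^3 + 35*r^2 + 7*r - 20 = 8*r^3 - 100*r^2 + 304*r - 128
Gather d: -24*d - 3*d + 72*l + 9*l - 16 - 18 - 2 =-27*d + 81*l - 36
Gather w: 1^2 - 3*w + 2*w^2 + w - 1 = 2*w^2 - 2*w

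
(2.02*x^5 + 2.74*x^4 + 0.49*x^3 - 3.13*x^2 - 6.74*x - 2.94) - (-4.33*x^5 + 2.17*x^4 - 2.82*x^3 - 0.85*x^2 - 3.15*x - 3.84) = 6.35*x^5 + 0.57*x^4 + 3.31*x^3 - 2.28*x^2 - 3.59*x + 0.9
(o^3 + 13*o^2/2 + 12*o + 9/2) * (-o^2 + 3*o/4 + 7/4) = -o^5 - 23*o^4/4 - 43*o^3/8 + 127*o^2/8 + 195*o/8 + 63/8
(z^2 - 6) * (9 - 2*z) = -2*z^3 + 9*z^2 + 12*z - 54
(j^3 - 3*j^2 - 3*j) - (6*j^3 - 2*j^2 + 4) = -5*j^3 - j^2 - 3*j - 4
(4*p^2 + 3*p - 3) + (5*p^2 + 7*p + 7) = 9*p^2 + 10*p + 4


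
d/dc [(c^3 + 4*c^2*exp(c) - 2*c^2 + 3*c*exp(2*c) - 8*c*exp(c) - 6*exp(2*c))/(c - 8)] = 2*(2*c^3*exp(c) + c^3 + 3*c^2*exp(2*c) - 18*c^2*exp(c) - 13*c^2 - 30*c*exp(2*c) + 16*c + 39*exp(2*c) + 32*exp(c))/(c^2 - 16*c + 64)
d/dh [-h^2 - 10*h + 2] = -2*h - 10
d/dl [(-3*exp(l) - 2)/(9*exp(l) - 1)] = 21*exp(l)/(9*exp(l) - 1)^2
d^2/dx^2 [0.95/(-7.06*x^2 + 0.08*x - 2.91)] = (94.70284*x^2 - 1.07312*x - 0.95*(14.12*x - 0.08)*(28.24*x - 0.16) + 39.03474)/(7.06*x^2 - 0.08*x + 2.91)^3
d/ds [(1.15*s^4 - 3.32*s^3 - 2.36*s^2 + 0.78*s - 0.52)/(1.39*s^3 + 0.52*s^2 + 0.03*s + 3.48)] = (1.5985*s^6 + 1.196*s^5 + 1.6575*s^4 + 13.6404*s^3 - 32.9688*s^2 - 15.8848*s + 2.73)/(1.9321*s^6 + 1.4456*s^5 + 0.3538*s^4 + 9.7056*s^3 + 3.6201*s^2 + 0.2088*s + 12.1104)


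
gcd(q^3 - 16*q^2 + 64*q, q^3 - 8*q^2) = q^2 - 8*q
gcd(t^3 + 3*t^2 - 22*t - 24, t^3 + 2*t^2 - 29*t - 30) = t^2 + 7*t + 6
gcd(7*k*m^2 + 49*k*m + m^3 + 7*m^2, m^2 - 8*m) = m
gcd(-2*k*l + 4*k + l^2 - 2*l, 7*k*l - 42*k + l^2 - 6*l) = 1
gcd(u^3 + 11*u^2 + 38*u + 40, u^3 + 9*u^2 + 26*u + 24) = u^2 + 6*u + 8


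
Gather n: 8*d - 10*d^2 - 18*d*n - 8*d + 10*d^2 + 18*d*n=0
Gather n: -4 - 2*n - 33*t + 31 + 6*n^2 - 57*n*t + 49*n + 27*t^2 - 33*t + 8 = 6*n^2 + n*(47 - 57*t) + 27*t^2 - 66*t + 35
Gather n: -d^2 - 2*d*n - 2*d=-d^2 - 2*d*n - 2*d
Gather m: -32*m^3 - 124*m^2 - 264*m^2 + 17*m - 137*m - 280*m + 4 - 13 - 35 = -32*m^3 - 388*m^2 - 400*m - 44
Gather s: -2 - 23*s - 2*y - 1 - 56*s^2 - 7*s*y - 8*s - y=-56*s^2 + s*(-7*y - 31) - 3*y - 3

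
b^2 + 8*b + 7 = (b + 1)*(b + 7)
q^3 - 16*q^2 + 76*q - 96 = (q - 8)*(q - 6)*(q - 2)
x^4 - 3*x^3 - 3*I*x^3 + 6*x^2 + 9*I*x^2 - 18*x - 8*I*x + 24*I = (x - 3)*(x - 4*I)*(x - I)*(x + 2*I)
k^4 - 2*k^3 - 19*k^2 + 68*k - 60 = (k - 3)*(k - 2)^2*(k + 5)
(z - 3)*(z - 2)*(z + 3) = z^3 - 2*z^2 - 9*z + 18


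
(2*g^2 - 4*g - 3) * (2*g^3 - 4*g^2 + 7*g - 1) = 4*g^5 - 16*g^4 + 24*g^3 - 18*g^2 - 17*g + 3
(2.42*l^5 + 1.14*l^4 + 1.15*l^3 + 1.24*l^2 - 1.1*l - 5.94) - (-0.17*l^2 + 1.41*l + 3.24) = 2.42*l^5 + 1.14*l^4 + 1.15*l^3 + 1.41*l^2 - 2.51*l - 9.18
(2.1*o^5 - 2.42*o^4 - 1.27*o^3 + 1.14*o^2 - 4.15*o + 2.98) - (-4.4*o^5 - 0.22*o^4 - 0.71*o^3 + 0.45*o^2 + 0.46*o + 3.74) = 6.5*o^5 - 2.2*o^4 - 0.56*o^3 + 0.69*o^2 - 4.61*o - 0.76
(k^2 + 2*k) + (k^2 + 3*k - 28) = 2*k^2 + 5*k - 28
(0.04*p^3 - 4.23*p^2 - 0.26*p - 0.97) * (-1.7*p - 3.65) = -0.068*p^4 + 7.045*p^3 + 15.8815*p^2 + 2.598*p + 3.5405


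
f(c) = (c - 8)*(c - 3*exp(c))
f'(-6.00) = -19.90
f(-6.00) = 84.10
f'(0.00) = 13.00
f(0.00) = 24.00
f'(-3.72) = -14.66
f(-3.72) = 44.45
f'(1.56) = 72.78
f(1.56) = 81.89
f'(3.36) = 313.10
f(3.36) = 385.16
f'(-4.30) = -16.14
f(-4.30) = 53.39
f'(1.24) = 54.19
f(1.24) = 61.70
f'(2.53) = 165.40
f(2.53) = 192.16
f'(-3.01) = -12.54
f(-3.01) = 34.77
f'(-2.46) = -10.50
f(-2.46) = 28.41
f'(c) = c + (1 - 3*exp(c))*(c - 8) - 3*exp(c) = c - (c - 8)*(3*exp(c) - 1) - 3*exp(c)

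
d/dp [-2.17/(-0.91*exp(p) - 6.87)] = -1.9747*exp(p)/(0.91*exp(p) + 6.87)^2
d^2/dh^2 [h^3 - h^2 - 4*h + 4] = 6*h - 2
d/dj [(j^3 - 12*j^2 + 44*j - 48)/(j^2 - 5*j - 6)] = (j^2 + 2*j - 14)/(j^2 + 2*j + 1)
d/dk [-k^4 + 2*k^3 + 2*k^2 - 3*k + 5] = -4*k^3 + 6*k^2 + 4*k - 3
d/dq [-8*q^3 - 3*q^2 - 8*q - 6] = -24*q^2 - 6*q - 8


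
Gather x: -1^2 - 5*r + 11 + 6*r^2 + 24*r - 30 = 6*r^2 + 19*r - 20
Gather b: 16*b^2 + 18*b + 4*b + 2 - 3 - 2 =16*b^2 + 22*b - 3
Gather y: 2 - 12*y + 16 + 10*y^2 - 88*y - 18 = 10*y^2 - 100*y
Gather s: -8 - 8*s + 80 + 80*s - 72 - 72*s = 0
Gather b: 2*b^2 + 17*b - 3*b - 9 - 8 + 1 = 2*b^2 + 14*b - 16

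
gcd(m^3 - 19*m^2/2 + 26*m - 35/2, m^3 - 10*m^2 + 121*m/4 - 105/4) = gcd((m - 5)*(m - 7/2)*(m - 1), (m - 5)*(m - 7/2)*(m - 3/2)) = m^2 - 17*m/2 + 35/2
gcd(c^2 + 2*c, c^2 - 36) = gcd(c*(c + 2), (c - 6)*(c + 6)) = 1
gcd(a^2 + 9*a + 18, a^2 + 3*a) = a + 3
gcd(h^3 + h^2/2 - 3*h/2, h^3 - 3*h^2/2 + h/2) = h^2 - h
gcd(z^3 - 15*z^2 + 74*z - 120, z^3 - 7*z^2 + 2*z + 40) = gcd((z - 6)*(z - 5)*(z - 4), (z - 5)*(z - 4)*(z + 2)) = z^2 - 9*z + 20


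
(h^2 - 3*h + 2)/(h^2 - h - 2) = (h - 1)/(h + 1)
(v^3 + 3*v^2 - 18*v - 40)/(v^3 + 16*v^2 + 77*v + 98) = (v^2 + v - 20)/(v^2 + 14*v + 49)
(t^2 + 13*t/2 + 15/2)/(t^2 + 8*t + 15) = (t + 3/2)/(t + 3)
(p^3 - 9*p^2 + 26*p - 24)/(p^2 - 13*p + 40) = (p^3 - 9*p^2 + 26*p - 24)/(p^2 - 13*p + 40)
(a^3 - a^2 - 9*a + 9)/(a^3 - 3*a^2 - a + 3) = (a + 3)/(a + 1)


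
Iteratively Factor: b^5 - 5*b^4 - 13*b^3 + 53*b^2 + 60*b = (b - 5)*(b^4 - 13*b^2 - 12*b) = (b - 5)*(b - 4)*(b^3 + 4*b^2 + 3*b) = b*(b - 5)*(b - 4)*(b^2 + 4*b + 3) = b*(b - 5)*(b - 4)*(b + 1)*(b + 3)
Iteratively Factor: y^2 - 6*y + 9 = (y - 3)*(y - 3)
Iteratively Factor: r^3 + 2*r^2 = (r)*(r^2 + 2*r) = r^2*(r + 2)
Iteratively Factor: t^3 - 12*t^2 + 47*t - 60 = (t - 3)*(t^2 - 9*t + 20) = (t - 4)*(t - 3)*(t - 5)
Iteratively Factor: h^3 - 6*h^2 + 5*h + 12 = (h - 3)*(h^2 - 3*h - 4) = (h - 3)*(h + 1)*(h - 4)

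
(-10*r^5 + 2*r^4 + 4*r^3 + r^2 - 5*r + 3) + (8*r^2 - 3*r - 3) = -10*r^5 + 2*r^4 + 4*r^3 + 9*r^2 - 8*r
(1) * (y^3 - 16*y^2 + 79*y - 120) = y^3 - 16*y^2 + 79*y - 120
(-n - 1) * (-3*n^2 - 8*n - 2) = 3*n^3 + 11*n^2 + 10*n + 2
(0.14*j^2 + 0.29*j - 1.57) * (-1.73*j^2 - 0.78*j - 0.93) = -0.2422*j^4 - 0.6109*j^3 + 2.3597*j^2 + 0.9549*j + 1.4601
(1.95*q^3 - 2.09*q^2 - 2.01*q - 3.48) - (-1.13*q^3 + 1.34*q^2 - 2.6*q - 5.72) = 3.08*q^3 - 3.43*q^2 + 0.59*q + 2.24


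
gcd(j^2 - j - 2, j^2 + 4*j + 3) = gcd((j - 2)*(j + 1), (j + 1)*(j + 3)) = j + 1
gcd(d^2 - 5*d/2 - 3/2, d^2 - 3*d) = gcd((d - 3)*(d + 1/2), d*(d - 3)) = d - 3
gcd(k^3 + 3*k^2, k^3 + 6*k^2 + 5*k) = k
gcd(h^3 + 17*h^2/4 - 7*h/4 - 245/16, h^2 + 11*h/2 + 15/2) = h + 5/2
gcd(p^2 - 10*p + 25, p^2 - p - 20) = p - 5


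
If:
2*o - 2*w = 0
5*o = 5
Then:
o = 1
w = 1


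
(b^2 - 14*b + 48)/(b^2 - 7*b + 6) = (b - 8)/(b - 1)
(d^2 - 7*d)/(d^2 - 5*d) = (d - 7)/(d - 5)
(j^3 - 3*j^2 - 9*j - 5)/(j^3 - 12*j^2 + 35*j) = (j^2 + 2*j + 1)/(j*(j - 7))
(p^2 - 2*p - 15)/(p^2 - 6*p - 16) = (-p^2 + 2*p + 15)/(-p^2 + 6*p + 16)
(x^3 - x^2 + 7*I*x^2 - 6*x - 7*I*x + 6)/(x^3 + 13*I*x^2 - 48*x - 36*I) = (x - 1)/(x + 6*I)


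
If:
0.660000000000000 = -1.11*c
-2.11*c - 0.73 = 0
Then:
No Solution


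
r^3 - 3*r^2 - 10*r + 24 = (r - 4)*(r - 2)*(r + 3)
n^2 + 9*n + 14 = (n + 2)*(n + 7)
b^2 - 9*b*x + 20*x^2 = (b - 5*x)*(b - 4*x)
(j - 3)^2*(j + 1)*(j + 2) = j^4 - 3*j^3 - 7*j^2 + 15*j + 18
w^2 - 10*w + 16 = (w - 8)*(w - 2)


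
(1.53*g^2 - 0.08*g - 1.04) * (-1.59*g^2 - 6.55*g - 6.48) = -2.4327*g^4 - 9.8943*g^3 - 7.7368*g^2 + 7.3304*g + 6.7392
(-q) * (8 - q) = q^2 - 8*q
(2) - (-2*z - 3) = 2*z + 5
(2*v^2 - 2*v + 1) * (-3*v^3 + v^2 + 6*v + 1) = -6*v^5 + 8*v^4 + 7*v^3 - 9*v^2 + 4*v + 1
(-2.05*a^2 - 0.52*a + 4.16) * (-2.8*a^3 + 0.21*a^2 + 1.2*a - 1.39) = 5.74*a^5 + 1.0255*a^4 - 14.2172*a^3 + 3.0991*a^2 + 5.7148*a - 5.7824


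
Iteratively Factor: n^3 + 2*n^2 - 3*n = (n + 3)*(n^2 - n) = n*(n + 3)*(n - 1)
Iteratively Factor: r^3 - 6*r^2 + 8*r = (r)*(r^2 - 6*r + 8) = r*(r - 4)*(r - 2)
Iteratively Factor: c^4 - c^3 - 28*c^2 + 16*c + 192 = (c - 4)*(c^3 + 3*c^2 - 16*c - 48) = (c - 4)*(c + 4)*(c^2 - c - 12) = (c - 4)^2*(c + 4)*(c + 3)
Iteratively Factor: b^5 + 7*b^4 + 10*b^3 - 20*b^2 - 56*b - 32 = (b + 2)*(b^4 + 5*b^3 - 20*b - 16) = (b - 2)*(b + 2)*(b^3 + 7*b^2 + 14*b + 8) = (b - 2)*(b + 1)*(b + 2)*(b^2 + 6*b + 8) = (b - 2)*(b + 1)*(b + 2)*(b + 4)*(b + 2)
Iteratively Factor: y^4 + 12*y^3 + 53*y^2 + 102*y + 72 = (y + 3)*(y^3 + 9*y^2 + 26*y + 24) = (y + 3)*(y + 4)*(y^2 + 5*y + 6) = (y + 3)^2*(y + 4)*(y + 2)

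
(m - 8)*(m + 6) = m^2 - 2*m - 48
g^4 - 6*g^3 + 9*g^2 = g^2*(g - 3)^2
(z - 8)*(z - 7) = z^2 - 15*z + 56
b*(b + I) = b^2 + I*b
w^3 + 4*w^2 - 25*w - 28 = (w - 4)*(w + 1)*(w + 7)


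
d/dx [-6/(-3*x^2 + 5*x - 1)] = 6*(5 - 6*x)/(3*x^2 - 5*x + 1)^2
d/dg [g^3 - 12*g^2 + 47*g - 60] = 3*g^2 - 24*g + 47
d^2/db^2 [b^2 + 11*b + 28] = 2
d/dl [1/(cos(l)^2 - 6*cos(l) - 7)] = 2*(cos(l) - 3)*sin(l)/(sin(l)^2 + 6*cos(l) + 6)^2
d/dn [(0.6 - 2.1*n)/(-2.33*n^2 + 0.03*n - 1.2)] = (-4.893*n^2 + 2.796*n + 2.502)/(5.4289*n^4 - 0.1398*n^3 + 5.5929*n^2 - 0.072*n + 1.44)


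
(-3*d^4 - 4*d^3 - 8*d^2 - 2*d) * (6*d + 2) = -18*d^5 - 30*d^4 - 56*d^3 - 28*d^2 - 4*d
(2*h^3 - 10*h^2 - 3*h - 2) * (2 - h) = -2*h^4 + 14*h^3 - 17*h^2 - 4*h - 4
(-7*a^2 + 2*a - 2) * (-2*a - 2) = 14*a^3 + 10*a^2 + 4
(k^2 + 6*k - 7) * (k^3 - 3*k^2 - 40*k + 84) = k^5 + 3*k^4 - 65*k^3 - 135*k^2 + 784*k - 588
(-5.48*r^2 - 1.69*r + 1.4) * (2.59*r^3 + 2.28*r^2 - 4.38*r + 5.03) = -14.1932*r^5 - 16.8715*r^4 + 23.7752*r^3 - 16.9702*r^2 - 14.6327*r + 7.042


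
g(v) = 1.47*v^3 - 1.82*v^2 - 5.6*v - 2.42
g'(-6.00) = 175.00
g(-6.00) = -351.86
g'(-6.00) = 175.00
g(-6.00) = -351.86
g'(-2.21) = 23.98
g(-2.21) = -14.80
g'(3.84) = 45.45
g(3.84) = 32.47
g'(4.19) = 56.57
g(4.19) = 50.30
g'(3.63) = 39.30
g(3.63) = 23.58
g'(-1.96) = 18.48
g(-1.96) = -9.50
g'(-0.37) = -3.65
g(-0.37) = -0.67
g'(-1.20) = 5.12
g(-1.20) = -0.86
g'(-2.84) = 40.31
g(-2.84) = -34.87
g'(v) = 4.41*v^2 - 3.64*v - 5.6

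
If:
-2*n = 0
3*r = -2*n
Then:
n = 0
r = 0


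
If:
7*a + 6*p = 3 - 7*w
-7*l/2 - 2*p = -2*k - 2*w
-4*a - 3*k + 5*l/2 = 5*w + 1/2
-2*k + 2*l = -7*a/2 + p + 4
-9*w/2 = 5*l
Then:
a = 653/2500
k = -13577/7500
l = -603/1250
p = -6451/15000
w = 67/125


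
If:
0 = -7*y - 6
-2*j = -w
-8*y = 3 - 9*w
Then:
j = -3/14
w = -3/7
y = -6/7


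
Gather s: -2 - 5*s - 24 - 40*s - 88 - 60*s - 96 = -105*s - 210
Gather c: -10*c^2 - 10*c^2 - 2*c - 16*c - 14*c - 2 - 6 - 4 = -20*c^2 - 32*c - 12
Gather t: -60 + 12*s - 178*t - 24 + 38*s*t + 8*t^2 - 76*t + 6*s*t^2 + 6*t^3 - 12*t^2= 12*s + 6*t^3 + t^2*(6*s - 4) + t*(38*s - 254) - 84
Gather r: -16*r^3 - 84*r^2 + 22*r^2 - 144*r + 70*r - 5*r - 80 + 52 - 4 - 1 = -16*r^3 - 62*r^2 - 79*r - 33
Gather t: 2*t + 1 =2*t + 1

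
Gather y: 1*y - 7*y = -6*y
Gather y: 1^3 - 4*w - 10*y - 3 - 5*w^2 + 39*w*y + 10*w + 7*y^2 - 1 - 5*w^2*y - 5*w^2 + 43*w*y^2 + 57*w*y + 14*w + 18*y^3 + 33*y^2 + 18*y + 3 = -10*w^2 + 20*w + 18*y^3 + y^2*(43*w + 40) + y*(-5*w^2 + 96*w + 8)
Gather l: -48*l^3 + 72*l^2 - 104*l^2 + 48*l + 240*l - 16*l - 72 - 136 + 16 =-48*l^3 - 32*l^2 + 272*l - 192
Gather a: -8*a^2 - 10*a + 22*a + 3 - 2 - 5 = -8*a^2 + 12*a - 4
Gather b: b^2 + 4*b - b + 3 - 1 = b^2 + 3*b + 2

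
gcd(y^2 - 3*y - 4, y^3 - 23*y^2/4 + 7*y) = y - 4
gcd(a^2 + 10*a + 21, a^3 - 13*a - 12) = a + 3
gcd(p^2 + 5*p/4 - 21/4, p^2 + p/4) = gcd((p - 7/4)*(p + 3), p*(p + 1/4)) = 1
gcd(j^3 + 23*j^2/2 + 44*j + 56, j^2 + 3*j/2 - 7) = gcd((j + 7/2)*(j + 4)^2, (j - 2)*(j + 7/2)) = j + 7/2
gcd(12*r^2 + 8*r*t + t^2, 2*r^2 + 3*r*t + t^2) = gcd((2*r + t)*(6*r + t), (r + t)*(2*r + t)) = 2*r + t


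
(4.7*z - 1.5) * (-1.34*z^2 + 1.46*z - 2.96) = -6.298*z^3 + 8.872*z^2 - 16.102*z + 4.44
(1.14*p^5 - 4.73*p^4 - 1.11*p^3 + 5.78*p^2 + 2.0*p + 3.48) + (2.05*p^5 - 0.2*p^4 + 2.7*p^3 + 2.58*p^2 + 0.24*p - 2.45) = 3.19*p^5 - 4.93*p^4 + 1.59*p^3 + 8.36*p^2 + 2.24*p + 1.03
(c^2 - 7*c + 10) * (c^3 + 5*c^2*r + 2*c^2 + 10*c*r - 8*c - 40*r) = c^5 + 5*c^4*r - 5*c^4 - 25*c^3*r - 12*c^3 - 60*c^2*r + 76*c^2 + 380*c*r - 80*c - 400*r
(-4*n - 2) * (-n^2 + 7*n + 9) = 4*n^3 - 26*n^2 - 50*n - 18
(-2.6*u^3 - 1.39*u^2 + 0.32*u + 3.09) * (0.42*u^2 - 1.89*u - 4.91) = -1.092*u^5 + 4.3302*u^4 + 15.5275*u^3 + 7.5179*u^2 - 7.4113*u - 15.1719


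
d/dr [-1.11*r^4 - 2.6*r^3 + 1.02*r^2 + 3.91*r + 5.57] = -4.44*r^3 - 7.8*r^2 + 2.04*r + 3.91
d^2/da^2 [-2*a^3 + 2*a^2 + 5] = 4 - 12*a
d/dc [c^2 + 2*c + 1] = 2*c + 2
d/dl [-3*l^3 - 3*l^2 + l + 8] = -9*l^2 - 6*l + 1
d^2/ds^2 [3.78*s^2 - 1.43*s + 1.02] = 7.56000000000000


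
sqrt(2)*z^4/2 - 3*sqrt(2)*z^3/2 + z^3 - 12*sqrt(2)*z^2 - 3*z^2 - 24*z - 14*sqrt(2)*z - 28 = (z - 7)*(z + 2)^2*(sqrt(2)*z/2 + 1)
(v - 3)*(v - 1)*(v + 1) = v^3 - 3*v^2 - v + 3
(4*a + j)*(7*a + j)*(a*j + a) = 28*a^3*j + 28*a^3 + 11*a^2*j^2 + 11*a^2*j + a*j^3 + a*j^2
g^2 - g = g*(g - 1)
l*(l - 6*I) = l^2 - 6*I*l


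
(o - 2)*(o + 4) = o^2 + 2*o - 8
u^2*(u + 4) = u^3 + 4*u^2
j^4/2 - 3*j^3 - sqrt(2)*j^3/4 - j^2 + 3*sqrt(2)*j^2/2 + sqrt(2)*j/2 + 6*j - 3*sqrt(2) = (j/2 + sqrt(2)/2)*(j - 6)*(j - sqrt(2))*(j - sqrt(2)/2)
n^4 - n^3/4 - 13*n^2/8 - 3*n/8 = n*(n - 3/2)*(n + 1/4)*(n + 1)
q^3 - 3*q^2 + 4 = (q - 2)^2*(q + 1)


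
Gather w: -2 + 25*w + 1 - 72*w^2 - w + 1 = -72*w^2 + 24*w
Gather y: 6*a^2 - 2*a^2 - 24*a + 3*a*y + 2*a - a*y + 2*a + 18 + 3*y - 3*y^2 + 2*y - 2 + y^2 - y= 4*a^2 - 20*a - 2*y^2 + y*(2*a + 4) + 16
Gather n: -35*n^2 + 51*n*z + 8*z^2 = -35*n^2 + 51*n*z + 8*z^2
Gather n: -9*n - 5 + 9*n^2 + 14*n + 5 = 9*n^2 + 5*n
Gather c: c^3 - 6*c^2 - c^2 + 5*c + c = c^3 - 7*c^2 + 6*c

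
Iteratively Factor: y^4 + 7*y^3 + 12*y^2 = (y)*(y^3 + 7*y^2 + 12*y) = y*(y + 3)*(y^2 + 4*y) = y^2*(y + 3)*(y + 4)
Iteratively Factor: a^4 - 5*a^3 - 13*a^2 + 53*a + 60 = (a - 4)*(a^3 - a^2 - 17*a - 15) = (a - 4)*(a + 3)*(a^2 - 4*a - 5) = (a - 5)*(a - 4)*(a + 3)*(a + 1)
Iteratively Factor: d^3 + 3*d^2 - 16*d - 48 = (d + 3)*(d^2 - 16) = (d + 3)*(d + 4)*(d - 4)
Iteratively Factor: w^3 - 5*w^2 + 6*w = (w)*(w^2 - 5*w + 6) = w*(w - 2)*(w - 3)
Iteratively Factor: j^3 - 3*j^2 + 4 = (j - 2)*(j^2 - j - 2) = (j - 2)^2*(j + 1)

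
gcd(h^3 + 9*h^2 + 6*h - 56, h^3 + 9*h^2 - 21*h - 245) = h + 7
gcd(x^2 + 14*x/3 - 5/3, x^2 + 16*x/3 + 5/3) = x + 5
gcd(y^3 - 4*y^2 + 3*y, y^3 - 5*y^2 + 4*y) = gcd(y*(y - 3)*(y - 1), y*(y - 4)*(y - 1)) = y^2 - y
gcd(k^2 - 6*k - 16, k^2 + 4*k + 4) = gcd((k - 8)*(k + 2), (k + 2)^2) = k + 2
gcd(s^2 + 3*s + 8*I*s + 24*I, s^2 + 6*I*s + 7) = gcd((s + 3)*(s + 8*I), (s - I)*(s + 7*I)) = 1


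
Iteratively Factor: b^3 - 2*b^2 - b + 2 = (b + 1)*(b^2 - 3*b + 2) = (b - 2)*(b + 1)*(b - 1)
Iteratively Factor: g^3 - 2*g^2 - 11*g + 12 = (g + 3)*(g^2 - 5*g + 4) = (g - 1)*(g + 3)*(g - 4)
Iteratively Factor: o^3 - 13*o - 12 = (o + 1)*(o^2 - o - 12) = (o - 4)*(o + 1)*(o + 3)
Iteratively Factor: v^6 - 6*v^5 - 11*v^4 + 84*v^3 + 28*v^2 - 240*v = (v - 5)*(v^5 - v^4 - 16*v^3 + 4*v^2 + 48*v) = (v - 5)*(v + 2)*(v^4 - 3*v^3 - 10*v^2 + 24*v) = (v - 5)*(v + 2)*(v + 3)*(v^3 - 6*v^2 + 8*v) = (v - 5)*(v - 2)*(v + 2)*(v + 3)*(v^2 - 4*v) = v*(v - 5)*(v - 2)*(v + 2)*(v + 3)*(v - 4)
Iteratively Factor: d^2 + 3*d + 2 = (d + 1)*(d + 2)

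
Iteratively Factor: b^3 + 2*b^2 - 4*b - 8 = (b + 2)*(b^2 - 4) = (b + 2)^2*(b - 2)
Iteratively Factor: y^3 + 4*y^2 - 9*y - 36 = (y + 4)*(y^2 - 9) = (y + 3)*(y + 4)*(y - 3)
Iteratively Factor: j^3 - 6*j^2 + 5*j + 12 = (j - 4)*(j^2 - 2*j - 3) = (j - 4)*(j - 3)*(j + 1)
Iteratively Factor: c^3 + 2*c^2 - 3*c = (c - 1)*(c^2 + 3*c) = (c - 1)*(c + 3)*(c)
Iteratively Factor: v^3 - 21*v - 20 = (v + 1)*(v^2 - v - 20) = (v + 1)*(v + 4)*(v - 5)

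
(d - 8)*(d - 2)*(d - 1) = d^3 - 11*d^2 + 26*d - 16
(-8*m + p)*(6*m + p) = -48*m^2 - 2*m*p + p^2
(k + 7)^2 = k^2 + 14*k + 49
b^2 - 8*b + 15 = (b - 5)*(b - 3)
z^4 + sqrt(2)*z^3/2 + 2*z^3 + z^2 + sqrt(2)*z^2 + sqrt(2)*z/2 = z*(z + 1)^2*(z + sqrt(2)/2)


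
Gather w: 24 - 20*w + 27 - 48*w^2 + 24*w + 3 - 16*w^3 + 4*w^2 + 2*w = -16*w^3 - 44*w^2 + 6*w + 54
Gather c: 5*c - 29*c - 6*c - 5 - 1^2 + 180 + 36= 210 - 30*c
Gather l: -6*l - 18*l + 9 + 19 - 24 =4 - 24*l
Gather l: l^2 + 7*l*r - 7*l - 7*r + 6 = l^2 + l*(7*r - 7) - 7*r + 6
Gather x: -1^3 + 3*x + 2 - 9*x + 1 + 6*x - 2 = 0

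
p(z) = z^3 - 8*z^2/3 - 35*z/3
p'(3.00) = -0.67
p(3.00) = -32.00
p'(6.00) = 64.33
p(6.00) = 50.00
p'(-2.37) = 17.82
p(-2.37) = -0.64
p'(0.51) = -13.61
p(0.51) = -6.51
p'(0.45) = -13.46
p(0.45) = -5.70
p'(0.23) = -12.73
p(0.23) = -2.81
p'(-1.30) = 0.34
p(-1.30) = 8.46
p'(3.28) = 3.12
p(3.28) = -31.67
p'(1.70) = -12.06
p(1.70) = -22.63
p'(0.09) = -12.12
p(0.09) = -1.07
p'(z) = 3*z^2 - 16*z/3 - 35/3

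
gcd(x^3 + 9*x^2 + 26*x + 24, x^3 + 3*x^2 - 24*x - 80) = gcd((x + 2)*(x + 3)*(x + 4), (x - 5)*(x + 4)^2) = x + 4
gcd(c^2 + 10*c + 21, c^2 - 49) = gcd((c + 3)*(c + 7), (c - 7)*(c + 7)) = c + 7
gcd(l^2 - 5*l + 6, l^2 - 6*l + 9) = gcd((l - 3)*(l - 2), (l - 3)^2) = l - 3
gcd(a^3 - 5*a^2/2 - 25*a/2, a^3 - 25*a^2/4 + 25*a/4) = a^2 - 5*a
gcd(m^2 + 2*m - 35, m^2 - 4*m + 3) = 1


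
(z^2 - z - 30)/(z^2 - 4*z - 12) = (z + 5)/(z + 2)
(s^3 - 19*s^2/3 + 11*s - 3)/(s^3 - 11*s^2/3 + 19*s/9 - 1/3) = 3*(s - 3)/(3*s - 1)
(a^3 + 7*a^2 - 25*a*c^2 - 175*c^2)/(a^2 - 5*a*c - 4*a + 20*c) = (a^2 + 5*a*c + 7*a + 35*c)/(a - 4)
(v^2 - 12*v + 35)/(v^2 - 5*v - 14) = (v - 5)/(v + 2)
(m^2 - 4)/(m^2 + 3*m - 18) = (m^2 - 4)/(m^2 + 3*m - 18)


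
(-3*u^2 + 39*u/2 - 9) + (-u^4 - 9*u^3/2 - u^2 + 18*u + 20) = -u^4 - 9*u^3/2 - 4*u^2 + 75*u/2 + 11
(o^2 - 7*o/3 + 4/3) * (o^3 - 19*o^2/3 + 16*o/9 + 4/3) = o^5 - 26*o^4/3 + 161*o^3/9 - 304*o^2/27 - 20*o/27 + 16/9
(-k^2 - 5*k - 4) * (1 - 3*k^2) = 3*k^4 + 15*k^3 + 11*k^2 - 5*k - 4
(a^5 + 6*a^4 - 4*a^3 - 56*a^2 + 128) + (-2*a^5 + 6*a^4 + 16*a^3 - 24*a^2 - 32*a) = -a^5 + 12*a^4 + 12*a^3 - 80*a^2 - 32*a + 128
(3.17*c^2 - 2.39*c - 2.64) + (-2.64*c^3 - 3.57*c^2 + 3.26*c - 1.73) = -2.64*c^3 - 0.4*c^2 + 0.87*c - 4.37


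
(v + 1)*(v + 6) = v^2 + 7*v + 6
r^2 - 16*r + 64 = (r - 8)^2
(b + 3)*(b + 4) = b^2 + 7*b + 12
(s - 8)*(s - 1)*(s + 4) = s^3 - 5*s^2 - 28*s + 32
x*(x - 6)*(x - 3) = x^3 - 9*x^2 + 18*x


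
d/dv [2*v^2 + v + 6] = 4*v + 1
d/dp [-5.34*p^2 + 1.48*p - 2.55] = 1.48 - 10.68*p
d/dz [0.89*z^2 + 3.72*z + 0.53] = 1.78*z + 3.72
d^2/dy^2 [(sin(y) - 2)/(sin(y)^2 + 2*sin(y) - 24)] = (-sin(y)^5 + 10*sin(y)^4 - 130*sin(y)^3 + 140*sin(y)^2 - 360*sin(y) - 16)/(sin(y)^2 + 2*sin(y) - 24)^3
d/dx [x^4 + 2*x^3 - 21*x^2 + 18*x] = 4*x^3 + 6*x^2 - 42*x + 18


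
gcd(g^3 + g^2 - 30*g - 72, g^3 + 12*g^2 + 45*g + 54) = g + 3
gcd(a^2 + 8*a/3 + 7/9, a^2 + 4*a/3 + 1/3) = a + 1/3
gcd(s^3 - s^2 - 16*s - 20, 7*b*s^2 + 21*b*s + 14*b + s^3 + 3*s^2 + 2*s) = s + 2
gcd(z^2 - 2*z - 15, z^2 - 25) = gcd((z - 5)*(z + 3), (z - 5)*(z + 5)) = z - 5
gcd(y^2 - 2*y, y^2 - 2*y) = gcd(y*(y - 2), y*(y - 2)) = y^2 - 2*y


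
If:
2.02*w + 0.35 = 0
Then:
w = -0.17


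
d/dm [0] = 0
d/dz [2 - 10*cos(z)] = 10*sin(z)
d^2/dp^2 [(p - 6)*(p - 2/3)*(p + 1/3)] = 6*p - 38/3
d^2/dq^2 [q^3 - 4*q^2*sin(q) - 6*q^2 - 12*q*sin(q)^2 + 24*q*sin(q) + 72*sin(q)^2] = 4*q^2*sin(q) - 24*q*sin(q) - 16*q*cos(q) - 24*q*cos(2*q) + 6*q - 8*sin(q) - 24*sin(2*q) + 48*cos(q) + 144*cos(2*q) - 12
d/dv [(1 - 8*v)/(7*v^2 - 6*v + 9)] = 2*(28*v^2 - 7*v - 33)/(49*v^4 - 84*v^3 + 162*v^2 - 108*v + 81)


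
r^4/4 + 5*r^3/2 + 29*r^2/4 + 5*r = r*(r/4 + 1)*(r + 1)*(r + 5)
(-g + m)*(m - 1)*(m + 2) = -g*m^2 - g*m + 2*g + m^3 + m^2 - 2*m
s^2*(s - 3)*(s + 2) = s^4 - s^3 - 6*s^2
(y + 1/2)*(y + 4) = y^2 + 9*y/2 + 2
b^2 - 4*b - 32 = (b - 8)*(b + 4)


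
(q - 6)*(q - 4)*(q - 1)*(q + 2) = q^4 - 9*q^3 + 12*q^2 + 44*q - 48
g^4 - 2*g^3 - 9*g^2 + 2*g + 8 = (g - 4)*(g - 1)*(g + 1)*(g + 2)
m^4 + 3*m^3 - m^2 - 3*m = m*(m - 1)*(m + 1)*(m + 3)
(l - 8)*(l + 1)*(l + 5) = l^3 - 2*l^2 - 43*l - 40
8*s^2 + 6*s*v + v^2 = (2*s + v)*(4*s + v)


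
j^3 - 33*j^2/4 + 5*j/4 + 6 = (j - 8)*(j - 1)*(j + 3/4)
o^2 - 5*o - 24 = (o - 8)*(o + 3)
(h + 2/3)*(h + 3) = h^2 + 11*h/3 + 2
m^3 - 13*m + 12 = (m - 3)*(m - 1)*(m + 4)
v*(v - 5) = v^2 - 5*v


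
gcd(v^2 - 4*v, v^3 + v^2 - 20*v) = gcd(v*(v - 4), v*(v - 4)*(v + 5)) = v^2 - 4*v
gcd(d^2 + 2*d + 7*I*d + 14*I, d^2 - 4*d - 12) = d + 2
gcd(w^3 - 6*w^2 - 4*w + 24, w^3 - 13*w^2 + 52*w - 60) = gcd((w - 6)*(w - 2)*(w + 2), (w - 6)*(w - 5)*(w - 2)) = w^2 - 8*w + 12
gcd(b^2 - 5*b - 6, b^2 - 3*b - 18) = b - 6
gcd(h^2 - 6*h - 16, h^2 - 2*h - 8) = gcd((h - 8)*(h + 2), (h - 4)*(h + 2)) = h + 2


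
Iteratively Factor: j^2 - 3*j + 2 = (j - 2)*(j - 1)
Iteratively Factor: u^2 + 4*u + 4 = (u + 2)*(u + 2)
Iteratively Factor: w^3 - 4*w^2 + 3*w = (w - 3)*(w^2 - w) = (w - 3)*(w - 1)*(w)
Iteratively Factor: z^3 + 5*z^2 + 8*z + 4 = (z + 2)*(z^2 + 3*z + 2) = (z + 2)^2*(z + 1)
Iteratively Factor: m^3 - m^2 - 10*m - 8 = (m - 4)*(m^2 + 3*m + 2) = (m - 4)*(m + 2)*(m + 1)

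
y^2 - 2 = (y - sqrt(2))*(y + sqrt(2))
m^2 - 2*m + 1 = (m - 1)^2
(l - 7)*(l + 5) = l^2 - 2*l - 35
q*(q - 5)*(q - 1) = q^3 - 6*q^2 + 5*q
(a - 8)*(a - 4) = a^2 - 12*a + 32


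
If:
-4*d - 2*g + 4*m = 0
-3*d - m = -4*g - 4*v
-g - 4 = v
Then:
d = v/8 - 7/2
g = -v - 4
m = -3*v/8 - 11/2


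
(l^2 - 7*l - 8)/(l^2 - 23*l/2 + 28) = 2*(l + 1)/(2*l - 7)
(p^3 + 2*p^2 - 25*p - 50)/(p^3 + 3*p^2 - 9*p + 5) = (p^2 - 3*p - 10)/(p^2 - 2*p + 1)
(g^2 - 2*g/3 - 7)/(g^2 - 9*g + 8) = (g^2 - 2*g/3 - 7)/(g^2 - 9*g + 8)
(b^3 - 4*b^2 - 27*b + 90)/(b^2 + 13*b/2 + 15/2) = 2*(b^2 - 9*b + 18)/(2*b + 3)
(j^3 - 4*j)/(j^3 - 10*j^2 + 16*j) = (j + 2)/(j - 8)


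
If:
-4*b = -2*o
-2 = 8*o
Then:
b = -1/8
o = -1/4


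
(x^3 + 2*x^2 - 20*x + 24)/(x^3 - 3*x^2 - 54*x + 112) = (x^2 + 4*x - 12)/(x^2 - x - 56)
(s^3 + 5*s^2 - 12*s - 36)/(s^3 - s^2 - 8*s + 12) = (s^3 + 5*s^2 - 12*s - 36)/(s^3 - s^2 - 8*s + 12)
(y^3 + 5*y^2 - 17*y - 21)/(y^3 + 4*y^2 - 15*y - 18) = (y + 7)/(y + 6)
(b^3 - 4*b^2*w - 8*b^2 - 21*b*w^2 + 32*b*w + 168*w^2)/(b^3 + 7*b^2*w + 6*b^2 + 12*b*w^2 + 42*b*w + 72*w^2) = (b^2 - 7*b*w - 8*b + 56*w)/(b^2 + 4*b*w + 6*b + 24*w)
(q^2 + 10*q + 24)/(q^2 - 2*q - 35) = (q^2 + 10*q + 24)/(q^2 - 2*q - 35)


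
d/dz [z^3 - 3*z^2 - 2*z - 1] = 3*z^2 - 6*z - 2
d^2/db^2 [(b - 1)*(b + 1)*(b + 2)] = 6*b + 4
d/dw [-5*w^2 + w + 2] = 1 - 10*w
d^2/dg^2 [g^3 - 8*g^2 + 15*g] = 6*g - 16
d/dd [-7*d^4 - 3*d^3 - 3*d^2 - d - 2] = -28*d^3 - 9*d^2 - 6*d - 1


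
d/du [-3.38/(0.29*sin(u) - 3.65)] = 0.9802*cos(u)/(0.29*sin(u) - 3.65)^2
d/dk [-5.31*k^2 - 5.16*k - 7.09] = -10.62*k - 5.16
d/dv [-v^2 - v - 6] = -2*v - 1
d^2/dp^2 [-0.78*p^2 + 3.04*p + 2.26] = -1.56000000000000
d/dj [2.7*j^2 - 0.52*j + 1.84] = 5.4*j - 0.52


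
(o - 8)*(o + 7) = o^2 - o - 56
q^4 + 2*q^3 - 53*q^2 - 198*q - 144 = (q - 8)*(q + 1)*(q + 3)*(q + 6)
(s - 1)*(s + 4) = s^2 + 3*s - 4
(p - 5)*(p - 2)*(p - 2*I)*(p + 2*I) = p^4 - 7*p^3 + 14*p^2 - 28*p + 40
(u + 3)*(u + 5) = u^2 + 8*u + 15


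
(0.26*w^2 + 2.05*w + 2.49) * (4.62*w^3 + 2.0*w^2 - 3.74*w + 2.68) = 1.2012*w^5 + 9.991*w^4 + 14.6314*w^3 - 1.9902*w^2 - 3.8186*w + 6.6732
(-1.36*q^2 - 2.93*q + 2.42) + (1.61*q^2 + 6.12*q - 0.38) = 0.25*q^2 + 3.19*q + 2.04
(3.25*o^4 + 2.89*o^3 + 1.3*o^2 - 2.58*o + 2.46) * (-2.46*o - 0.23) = -7.995*o^5 - 7.8569*o^4 - 3.8627*o^3 + 6.0478*o^2 - 5.4582*o - 0.5658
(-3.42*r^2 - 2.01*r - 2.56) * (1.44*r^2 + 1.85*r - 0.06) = -4.9248*r^4 - 9.2214*r^3 - 7.1997*r^2 - 4.6154*r + 0.1536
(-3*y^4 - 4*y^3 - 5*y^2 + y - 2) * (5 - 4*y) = 12*y^5 + y^4 - 29*y^2 + 13*y - 10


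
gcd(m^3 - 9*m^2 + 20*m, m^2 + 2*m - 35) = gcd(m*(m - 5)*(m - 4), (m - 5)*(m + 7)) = m - 5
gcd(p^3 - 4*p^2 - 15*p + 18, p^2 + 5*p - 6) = p - 1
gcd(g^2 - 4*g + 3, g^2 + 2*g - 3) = g - 1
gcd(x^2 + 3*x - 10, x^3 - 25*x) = x + 5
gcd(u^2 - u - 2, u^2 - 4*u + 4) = u - 2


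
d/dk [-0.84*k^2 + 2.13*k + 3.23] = 2.13 - 1.68*k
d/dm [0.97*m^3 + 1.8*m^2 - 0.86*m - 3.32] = 2.91*m^2 + 3.6*m - 0.86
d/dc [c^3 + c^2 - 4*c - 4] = 3*c^2 + 2*c - 4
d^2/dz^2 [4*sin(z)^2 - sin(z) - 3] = sin(z) + 8*cos(2*z)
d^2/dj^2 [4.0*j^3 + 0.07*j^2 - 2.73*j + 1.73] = 24.0*j + 0.14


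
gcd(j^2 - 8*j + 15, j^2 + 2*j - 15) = j - 3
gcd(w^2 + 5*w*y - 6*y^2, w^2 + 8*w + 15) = 1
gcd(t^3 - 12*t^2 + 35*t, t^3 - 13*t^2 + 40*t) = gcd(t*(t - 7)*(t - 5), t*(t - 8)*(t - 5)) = t^2 - 5*t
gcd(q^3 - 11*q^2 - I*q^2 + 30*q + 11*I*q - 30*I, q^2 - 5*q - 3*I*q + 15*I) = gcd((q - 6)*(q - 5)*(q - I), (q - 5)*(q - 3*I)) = q - 5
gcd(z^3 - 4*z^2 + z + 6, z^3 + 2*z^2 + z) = z + 1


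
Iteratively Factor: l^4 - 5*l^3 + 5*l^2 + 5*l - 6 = (l - 1)*(l^3 - 4*l^2 + l + 6) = (l - 1)*(l + 1)*(l^2 - 5*l + 6) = (l - 2)*(l - 1)*(l + 1)*(l - 3)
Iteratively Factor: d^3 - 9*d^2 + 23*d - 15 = (d - 1)*(d^2 - 8*d + 15) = (d - 3)*(d - 1)*(d - 5)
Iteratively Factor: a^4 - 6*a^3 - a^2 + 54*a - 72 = (a - 4)*(a^3 - 2*a^2 - 9*a + 18) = (a - 4)*(a - 3)*(a^2 + a - 6) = (a - 4)*(a - 3)*(a + 3)*(a - 2)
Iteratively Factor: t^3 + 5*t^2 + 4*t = (t + 1)*(t^2 + 4*t) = (t + 1)*(t + 4)*(t)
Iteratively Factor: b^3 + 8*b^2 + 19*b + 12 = (b + 4)*(b^2 + 4*b + 3) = (b + 3)*(b + 4)*(b + 1)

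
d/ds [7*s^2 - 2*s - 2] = 14*s - 2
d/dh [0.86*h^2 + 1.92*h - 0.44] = 1.72*h + 1.92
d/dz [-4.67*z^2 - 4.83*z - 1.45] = -9.34*z - 4.83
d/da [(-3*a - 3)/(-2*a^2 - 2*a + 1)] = 3*(-2*a^2 - 4*a - 3)/(4*a^4 + 8*a^3 - 4*a + 1)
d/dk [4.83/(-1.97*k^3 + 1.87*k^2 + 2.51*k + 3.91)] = (28.5453*k^2 - 18.0642*k - 12.1233)/(-1.97*k^3 + 1.87*k^2 + 2.51*k + 3.91)^2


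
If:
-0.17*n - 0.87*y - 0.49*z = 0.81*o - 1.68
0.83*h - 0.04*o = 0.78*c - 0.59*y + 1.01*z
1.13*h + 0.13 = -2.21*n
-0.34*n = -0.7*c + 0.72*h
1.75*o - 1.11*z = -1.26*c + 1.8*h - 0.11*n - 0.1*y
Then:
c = 35.7841550069004 - 51.4802133591872*z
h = 45.9008183891258 - 65.9816819110709*z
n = 33.7372400721765*z - 23.528472751001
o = 23.820868320715 - 33.6698749788945*z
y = 24.1922619777408*z - 15.6494976690908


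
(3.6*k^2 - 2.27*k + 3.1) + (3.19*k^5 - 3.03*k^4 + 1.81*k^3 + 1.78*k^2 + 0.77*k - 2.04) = 3.19*k^5 - 3.03*k^4 + 1.81*k^3 + 5.38*k^2 - 1.5*k + 1.06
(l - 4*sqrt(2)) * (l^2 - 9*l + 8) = l^3 - 9*l^2 - 4*sqrt(2)*l^2 + 8*l + 36*sqrt(2)*l - 32*sqrt(2)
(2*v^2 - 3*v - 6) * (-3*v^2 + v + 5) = -6*v^4 + 11*v^3 + 25*v^2 - 21*v - 30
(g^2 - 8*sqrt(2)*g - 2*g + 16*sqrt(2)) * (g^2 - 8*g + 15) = g^4 - 8*sqrt(2)*g^3 - 10*g^3 + 31*g^2 + 80*sqrt(2)*g^2 - 248*sqrt(2)*g - 30*g + 240*sqrt(2)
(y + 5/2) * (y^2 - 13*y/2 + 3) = y^3 - 4*y^2 - 53*y/4 + 15/2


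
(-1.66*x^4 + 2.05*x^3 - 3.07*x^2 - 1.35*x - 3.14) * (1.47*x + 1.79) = -2.4402*x^5 + 0.0420999999999996*x^4 - 0.843399999999999*x^3 - 7.4798*x^2 - 7.0323*x - 5.6206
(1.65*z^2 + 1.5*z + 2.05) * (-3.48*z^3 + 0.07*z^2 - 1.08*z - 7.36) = -5.742*z^5 - 5.1045*z^4 - 8.811*z^3 - 13.6205*z^2 - 13.254*z - 15.088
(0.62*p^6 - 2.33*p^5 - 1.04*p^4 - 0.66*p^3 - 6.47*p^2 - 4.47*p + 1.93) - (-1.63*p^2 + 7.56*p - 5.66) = 0.62*p^6 - 2.33*p^5 - 1.04*p^4 - 0.66*p^3 - 4.84*p^2 - 12.03*p + 7.59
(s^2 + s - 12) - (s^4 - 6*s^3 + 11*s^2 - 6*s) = -s^4 + 6*s^3 - 10*s^2 + 7*s - 12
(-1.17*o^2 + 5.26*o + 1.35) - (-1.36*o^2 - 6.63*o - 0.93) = 0.19*o^2 + 11.89*o + 2.28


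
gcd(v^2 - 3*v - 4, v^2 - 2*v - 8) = v - 4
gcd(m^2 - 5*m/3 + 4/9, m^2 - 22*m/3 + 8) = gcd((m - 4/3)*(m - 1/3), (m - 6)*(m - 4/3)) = m - 4/3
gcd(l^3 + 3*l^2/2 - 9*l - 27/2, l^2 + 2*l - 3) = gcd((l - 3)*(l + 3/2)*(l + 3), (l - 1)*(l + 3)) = l + 3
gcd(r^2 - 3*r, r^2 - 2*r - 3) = r - 3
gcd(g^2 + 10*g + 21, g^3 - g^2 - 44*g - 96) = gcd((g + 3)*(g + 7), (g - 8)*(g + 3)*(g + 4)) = g + 3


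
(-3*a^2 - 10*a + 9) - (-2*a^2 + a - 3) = -a^2 - 11*a + 12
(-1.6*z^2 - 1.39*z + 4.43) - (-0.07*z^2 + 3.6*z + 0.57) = -1.53*z^2 - 4.99*z + 3.86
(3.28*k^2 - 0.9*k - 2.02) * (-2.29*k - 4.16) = -7.5112*k^3 - 11.5838*k^2 + 8.3698*k + 8.4032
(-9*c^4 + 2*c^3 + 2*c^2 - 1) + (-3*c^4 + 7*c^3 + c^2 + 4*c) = -12*c^4 + 9*c^3 + 3*c^2 + 4*c - 1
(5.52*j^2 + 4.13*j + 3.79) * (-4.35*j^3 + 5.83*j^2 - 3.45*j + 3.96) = -24.012*j^5 + 14.2161*j^4 - 11.4526*j^3 + 29.7064*j^2 + 3.2793*j + 15.0084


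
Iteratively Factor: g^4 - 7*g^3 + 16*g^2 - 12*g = (g - 2)*(g^3 - 5*g^2 + 6*g) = (g - 2)^2*(g^2 - 3*g) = (g - 3)*(g - 2)^2*(g)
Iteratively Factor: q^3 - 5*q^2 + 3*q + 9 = (q + 1)*(q^2 - 6*q + 9) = (q - 3)*(q + 1)*(q - 3)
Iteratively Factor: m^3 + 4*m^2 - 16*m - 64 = (m - 4)*(m^2 + 8*m + 16) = (m - 4)*(m + 4)*(m + 4)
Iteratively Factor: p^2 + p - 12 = (p + 4)*(p - 3)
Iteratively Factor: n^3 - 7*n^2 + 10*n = (n)*(n^2 - 7*n + 10) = n*(n - 2)*(n - 5)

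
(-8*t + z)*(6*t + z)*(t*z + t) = -48*t^3*z - 48*t^3 - 2*t^2*z^2 - 2*t^2*z + t*z^3 + t*z^2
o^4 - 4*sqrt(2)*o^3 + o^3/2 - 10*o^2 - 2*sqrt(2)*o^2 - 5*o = o*(o + 1/2)*(o - 5*sqrt(2))*(o + sqrt(2))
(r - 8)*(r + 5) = r^2 - 3*r - 40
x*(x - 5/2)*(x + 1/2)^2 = x^4 - 3*x^3/2 - 9*x^2/4 - 5*x/8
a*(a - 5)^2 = a^3 - 10*a^2 + 25*a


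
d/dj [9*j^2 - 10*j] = 18*j - 10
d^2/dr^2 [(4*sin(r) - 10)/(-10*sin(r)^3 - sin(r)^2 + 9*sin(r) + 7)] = 2*(800*sin(r)^7 - 4440*sin(r)^6 - 1028*sin(r)^5 + 8598*sin(r)^4 - 2495*sin(r)^3 - 5021*sin(r)^2 + 2159*sin(r) + 1132)/(10*sin(r)^3 + sin(r)^2 - 9*sin(r) - 7)^3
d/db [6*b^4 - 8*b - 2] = 24*b^3 - 8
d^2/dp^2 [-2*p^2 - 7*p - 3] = -4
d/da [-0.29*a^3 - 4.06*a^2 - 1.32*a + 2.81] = -0.87*a^2 - 8.12*a - 1.32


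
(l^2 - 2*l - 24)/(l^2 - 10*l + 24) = (l + 4)/(l - 4)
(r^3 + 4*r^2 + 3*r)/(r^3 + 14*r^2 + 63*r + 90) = r*(r + 1)/(r^2 + 11*r + 30)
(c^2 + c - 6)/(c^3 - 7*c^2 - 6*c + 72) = (c - 2)/(c^2 - 10*c + 24)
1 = 1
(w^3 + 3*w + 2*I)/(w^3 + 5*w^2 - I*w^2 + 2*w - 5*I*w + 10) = (w + I)/(w + 5)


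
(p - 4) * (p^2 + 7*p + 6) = p^3 + 3*p^2 - 22*p - 24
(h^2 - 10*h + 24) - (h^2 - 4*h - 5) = 29 - 6*h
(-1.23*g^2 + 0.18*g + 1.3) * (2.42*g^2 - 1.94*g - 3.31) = -2.9766*g^4 + 2.8218*g^3 + 6.8681*g^2 - 3.1178*g - 4.303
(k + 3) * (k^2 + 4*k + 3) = k^3 + 7*k^2 + 15*k + 9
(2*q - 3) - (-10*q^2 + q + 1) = 10*q^2 + q - 4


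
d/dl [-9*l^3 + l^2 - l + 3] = -27*l^2 + 2*l - 1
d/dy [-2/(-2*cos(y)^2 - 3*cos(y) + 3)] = 2*(4*cos(y) + 3)*sin(y)/(3*cos(y) + cos(2*y) - 2)^2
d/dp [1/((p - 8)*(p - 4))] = 2*(6 - p)/(p^4 - 24*p^3 + 208*p^2 - 768*p + 1024)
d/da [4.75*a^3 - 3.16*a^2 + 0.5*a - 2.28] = 14.25*a^2 - 6.32*a + 0.5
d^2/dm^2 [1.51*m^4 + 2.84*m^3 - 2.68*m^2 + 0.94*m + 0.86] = 18.12*m^2 + 17.04*m - 5.36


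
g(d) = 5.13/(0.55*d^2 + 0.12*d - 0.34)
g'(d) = 5.13*(-1.1*d - 0.12)/(0.55*d^2 + 0.12*d - 0.34)^2 = (-5.643*d - 0.6156)/(0.55*d^2 + 0.12*d - 0.34)^2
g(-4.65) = 0.47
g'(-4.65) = 0.21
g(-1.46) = 7.81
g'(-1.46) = 17.65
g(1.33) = 6.47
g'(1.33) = -12.93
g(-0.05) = -14.89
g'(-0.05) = -2.81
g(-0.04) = -14.92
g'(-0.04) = -3.30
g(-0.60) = -23.97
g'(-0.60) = 60.49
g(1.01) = 14.99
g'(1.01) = -53.91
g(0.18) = -17.07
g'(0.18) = -18.06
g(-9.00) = 0.12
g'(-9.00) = 0.03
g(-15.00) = 0.04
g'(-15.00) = 0.01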